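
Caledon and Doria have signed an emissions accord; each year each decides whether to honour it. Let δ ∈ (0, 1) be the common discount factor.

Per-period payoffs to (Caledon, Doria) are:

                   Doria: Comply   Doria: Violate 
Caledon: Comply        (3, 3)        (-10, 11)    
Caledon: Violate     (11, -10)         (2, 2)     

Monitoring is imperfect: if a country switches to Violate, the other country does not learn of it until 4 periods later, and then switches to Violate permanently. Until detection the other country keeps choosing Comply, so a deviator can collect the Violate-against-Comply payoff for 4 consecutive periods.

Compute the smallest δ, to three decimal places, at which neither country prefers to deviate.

Deviating for the 4 undetected periods gains 11−3 = 8 per period over cooperation, then loses 3−2 = 1 per period forever once punishment starts.
Gain: 8(1 + δ + … + δ^3); loss: 1·δ^4/(1−δ).
No profitable deviation ⇔ 8(1−δ^4) ≤ 1·δ^4, i.e. δ^4 ≥ 8/(8+1) = 8/9.
Hence δ ≥ (8/9)^(1/4) ≈ 0.971.

0.971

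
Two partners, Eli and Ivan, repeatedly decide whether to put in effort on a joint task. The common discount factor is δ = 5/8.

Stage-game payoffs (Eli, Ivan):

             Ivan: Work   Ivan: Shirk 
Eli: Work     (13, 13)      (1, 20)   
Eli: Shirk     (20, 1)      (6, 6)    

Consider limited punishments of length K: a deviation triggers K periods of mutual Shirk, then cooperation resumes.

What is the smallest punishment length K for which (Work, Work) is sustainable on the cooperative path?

2

Need Σ_{k=1}^{K} δ^k ≥ (20−13)/(13−6) = 1.0000 at δ = 5/8.
At K = 1 the sum is 0.6250 < 1.0000; at K = 2 it is 1.0156 ≥ 1.0000.
So the minimum punishment length is K = 2.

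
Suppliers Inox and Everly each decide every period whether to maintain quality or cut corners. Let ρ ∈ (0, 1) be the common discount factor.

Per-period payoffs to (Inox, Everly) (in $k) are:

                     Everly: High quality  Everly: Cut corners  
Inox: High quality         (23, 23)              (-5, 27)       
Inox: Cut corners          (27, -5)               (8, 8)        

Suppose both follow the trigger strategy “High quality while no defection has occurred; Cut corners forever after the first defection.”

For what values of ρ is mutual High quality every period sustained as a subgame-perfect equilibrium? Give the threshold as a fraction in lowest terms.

4/19

Cooperation forever yields 23 each period: 23/(1−ρ).
Deviating yields 27 once, then 8 forever: 27 + 8ρ/(1−ρ).
No profitable deviation requires 23/(1−ρ) ≥ 27 + 8ρ/(1−ρ).
Multiplying by (1−ρ): 23 ≥ 27(1−ρ) + 8ρ = 27 − 19ρ.
So 19ρ ≥ 4, i.e. ρ ≥ 4/19.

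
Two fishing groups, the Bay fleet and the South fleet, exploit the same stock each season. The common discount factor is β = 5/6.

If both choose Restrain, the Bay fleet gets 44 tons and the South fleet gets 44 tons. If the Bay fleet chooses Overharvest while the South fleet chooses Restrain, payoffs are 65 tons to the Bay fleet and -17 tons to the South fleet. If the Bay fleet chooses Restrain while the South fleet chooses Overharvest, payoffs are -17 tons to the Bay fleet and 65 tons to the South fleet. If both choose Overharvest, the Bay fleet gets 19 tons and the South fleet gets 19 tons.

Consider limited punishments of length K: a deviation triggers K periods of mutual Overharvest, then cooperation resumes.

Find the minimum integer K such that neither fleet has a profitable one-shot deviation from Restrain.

IC: β(1−β^K)/(1−β) ≥ (65−44)/(44−19) = 21/25.
With β = 5/6: need 1 − β^K ≥ 21/25·(1−5/6)/(5/6), i.e. β^K ≤ 0.8320.
Since (5/6)^1 = 0.8333 and (5/6)^2 = 0.6944, the smallest such K is 2.

2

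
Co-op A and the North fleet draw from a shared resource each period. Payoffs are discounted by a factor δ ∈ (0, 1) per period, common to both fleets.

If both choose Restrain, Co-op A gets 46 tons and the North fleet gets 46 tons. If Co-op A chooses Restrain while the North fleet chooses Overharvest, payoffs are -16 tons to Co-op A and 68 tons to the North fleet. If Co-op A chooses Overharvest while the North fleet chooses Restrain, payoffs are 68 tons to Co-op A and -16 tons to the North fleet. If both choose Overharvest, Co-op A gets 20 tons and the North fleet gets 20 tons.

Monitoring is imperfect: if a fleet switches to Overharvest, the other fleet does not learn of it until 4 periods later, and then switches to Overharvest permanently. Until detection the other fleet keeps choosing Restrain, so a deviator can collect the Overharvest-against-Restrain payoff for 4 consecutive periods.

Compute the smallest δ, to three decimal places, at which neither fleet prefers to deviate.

A deviator earns 68 for 4 periods, then 20 forever; cooperating earns 46 forever. Multiplying the IC by (1−δ):
46 ≥ 68(1−δ^4) + 20δ^4, so 48·δ^4 ≥ 22 and δ^4 ≥ 11/24.
δ ≥ (11/24)^(1/4) ≈ 0.823.

0.823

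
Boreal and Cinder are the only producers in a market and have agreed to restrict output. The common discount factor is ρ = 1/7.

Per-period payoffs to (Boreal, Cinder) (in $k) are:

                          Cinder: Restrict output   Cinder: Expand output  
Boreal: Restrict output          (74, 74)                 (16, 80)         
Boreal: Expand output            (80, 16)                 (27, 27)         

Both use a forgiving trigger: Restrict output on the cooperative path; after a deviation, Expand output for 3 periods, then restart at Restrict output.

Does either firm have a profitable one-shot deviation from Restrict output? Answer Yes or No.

No

IC: ρ+…+ρ^3 ≥ (80−74)/(74−27) = 6/47.
At ρ = 1/7: partial sum = 0.1662 ≥ 0.1277. Cooperation sustainable.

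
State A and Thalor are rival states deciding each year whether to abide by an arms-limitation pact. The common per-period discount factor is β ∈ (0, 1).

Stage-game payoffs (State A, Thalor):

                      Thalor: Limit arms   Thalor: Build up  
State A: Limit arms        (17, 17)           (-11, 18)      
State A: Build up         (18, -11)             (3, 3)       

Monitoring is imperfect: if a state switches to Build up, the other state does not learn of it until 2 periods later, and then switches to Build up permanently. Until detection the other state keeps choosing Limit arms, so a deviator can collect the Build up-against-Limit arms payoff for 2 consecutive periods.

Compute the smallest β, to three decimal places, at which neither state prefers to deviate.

0.258

A deviator earns 18 for 2 periods, then 3 forever; cooperating earns 17 forever. Multiplying the IC by (1−β):
17 ≥ 18(1−β^2) + 3β^2, so 15·β^2 ≥ 1 and β^2 ≥ 1/15.
β ≥ (1/15)^(1/2) ≈ 0.258.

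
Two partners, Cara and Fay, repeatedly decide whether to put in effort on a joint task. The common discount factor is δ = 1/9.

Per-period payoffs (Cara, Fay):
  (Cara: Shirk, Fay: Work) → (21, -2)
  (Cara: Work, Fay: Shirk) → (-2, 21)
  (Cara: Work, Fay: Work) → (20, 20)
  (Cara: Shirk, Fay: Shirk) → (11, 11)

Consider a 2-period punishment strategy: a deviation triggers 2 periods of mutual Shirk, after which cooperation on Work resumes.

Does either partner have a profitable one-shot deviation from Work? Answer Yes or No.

No

Comparing payoff streams over the 3 periods until play realigns: cooperate → 20(1+δ+…+δ^2); deviate → 21 + 11(δ+…+δ^2).
Cooperation is sustained iff (20−11)(δ+…+δ^2) ≥ 21−20.
δ+…+δ^2 = 1/9·(1−(1/9)^2)/(1−1/9) = 0.1235, and (21−20)/(20−11) = 0.1111.
0.1235 ≥ 0.1111, so cooperation is sustainable.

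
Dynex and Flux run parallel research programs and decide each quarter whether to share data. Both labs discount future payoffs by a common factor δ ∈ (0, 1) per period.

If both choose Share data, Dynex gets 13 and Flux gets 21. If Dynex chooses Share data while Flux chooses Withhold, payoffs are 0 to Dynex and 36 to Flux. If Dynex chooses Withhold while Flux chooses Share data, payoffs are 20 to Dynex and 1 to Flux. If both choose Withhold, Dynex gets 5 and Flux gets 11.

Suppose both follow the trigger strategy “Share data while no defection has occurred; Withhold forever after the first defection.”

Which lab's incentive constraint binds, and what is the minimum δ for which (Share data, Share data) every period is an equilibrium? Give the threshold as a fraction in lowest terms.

Dynex's threshold: (20−13)/(20−5) = 7/15.
Flux's threshold: (36−21)/(36−11) = 3/5.
7/15 < 3/5, so Flux binds and δ* = 3/5.

Flux; δ ≥ 3/5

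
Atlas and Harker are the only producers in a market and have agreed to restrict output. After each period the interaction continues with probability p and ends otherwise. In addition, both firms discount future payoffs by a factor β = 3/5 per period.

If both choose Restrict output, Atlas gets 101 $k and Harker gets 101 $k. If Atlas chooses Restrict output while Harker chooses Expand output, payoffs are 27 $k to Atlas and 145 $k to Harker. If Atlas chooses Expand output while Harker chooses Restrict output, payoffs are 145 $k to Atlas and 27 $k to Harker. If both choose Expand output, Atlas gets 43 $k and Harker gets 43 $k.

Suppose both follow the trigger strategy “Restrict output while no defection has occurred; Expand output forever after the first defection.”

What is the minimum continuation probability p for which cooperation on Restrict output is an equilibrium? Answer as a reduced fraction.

110/153

Expected continuation weight on next period's payoff is β·p = 3/5·p, which plays the role of the discount factor.
Cooperation requires 3/5·p ≥ (145−101)/(145−43) = 22/51, hence p ≥ 110/153.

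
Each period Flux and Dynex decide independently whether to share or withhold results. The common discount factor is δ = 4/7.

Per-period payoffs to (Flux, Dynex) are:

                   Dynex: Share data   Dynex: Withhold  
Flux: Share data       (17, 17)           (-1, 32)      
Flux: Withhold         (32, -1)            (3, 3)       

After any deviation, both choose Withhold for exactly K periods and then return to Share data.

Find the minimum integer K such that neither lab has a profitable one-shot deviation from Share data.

3

Need Σ_{k=1}^{K} δ^k ≥ (32−17)/(17−3) = 1.0714 at δ = 4/7.
At K = 2 the sum is 0.8980 < 1.0714; at K = 3 it is 1.0845 ≥ 1.0714.
So the minimum punishment length is K = 3.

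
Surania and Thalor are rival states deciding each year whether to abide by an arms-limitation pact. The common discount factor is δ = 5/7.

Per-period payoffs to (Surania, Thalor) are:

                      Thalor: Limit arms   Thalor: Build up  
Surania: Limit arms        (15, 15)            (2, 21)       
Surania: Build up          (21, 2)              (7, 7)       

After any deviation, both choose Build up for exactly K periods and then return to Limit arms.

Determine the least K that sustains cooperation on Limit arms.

2

No profitable deviation requires (15−7)(δ+…+δ^K) ≥ 21−15, i.e. δ+…+δ^K ≥ 3/4 ≈ 0.7500.
With δ = 5/7, the partial sums are K=1: 0.7143, K=2: 1.2245.
K = 2 is the first length at which the sum reaches 0.7500.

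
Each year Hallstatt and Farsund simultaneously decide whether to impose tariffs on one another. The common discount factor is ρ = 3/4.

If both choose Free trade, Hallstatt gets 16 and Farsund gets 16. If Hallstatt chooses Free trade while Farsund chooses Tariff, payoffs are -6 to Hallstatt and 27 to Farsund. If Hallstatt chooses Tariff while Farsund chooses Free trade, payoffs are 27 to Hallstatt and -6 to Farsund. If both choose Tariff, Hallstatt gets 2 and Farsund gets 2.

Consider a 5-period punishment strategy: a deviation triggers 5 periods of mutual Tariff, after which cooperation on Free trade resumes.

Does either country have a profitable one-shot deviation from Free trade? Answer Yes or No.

No

A one-shot deviation gives 27 now, then 2 for 5 periods, then back to 16.
Gain from deviating: (27−16) today; loss: (16−2) in each of the next 5 periods.
No-deviation condition: (16−2)(ρ+…+ρ^5) ≥ 27−16, i.e. ρ+…+ρ^5 ≥ 11/14.
At ρ = 3/4: ρ+…+ρ^5 = 2.2881 ≥ 0.7857.
So cooperation is sustainable.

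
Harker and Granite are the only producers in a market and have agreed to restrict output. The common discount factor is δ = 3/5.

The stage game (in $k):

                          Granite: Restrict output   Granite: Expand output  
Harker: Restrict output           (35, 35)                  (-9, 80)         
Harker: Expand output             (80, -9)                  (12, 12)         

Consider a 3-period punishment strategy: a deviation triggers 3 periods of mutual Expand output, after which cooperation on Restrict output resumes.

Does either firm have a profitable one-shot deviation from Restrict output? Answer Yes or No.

Yes

Comparing payoff streams over the 4 periods until play realigns: cooperate → 35(1+δ+…+δ^3); deviate → 80 + 12(δ+…+δ^3).
Cooperation is sustained iff (35−12)(δ+…+δ^3) ≥ 80−35.
δ+…+δ^3 = 3/5·(1−(3/5)^3)/(1−3/5) = 1.1760, and (80−35)/(35−12) = 1.9565.
1.1760 < 1.9565, so cooperation is not sustainable.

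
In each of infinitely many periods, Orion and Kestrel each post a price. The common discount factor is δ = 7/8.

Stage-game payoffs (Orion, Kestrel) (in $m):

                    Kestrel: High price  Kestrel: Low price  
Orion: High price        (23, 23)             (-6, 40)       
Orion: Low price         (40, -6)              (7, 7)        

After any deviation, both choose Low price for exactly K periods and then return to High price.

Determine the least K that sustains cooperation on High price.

2

Need Σ_{k=1}^{K} δ^k ≥ (40−23)/(23−7) = 1.0625 at δ = 7/8.
At K = 1 the sum is 0.8750 < 1.0625; at K = 2 it is 1.6406 ≥ 1.0625.
So the minimum punishment length is K = 2.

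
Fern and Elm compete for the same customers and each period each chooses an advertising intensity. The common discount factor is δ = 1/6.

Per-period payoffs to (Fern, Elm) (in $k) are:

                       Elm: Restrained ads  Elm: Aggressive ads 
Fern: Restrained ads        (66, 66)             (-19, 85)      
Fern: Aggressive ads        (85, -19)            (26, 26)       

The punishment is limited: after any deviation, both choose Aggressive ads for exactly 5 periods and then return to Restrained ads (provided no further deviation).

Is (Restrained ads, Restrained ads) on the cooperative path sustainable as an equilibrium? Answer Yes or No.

No

A one-shot deviation gives 85 now, then 26 for 5 periods, then back to 66.
Gain from deviating: (85−66) today; loss: (66−26) in each of the next 5 periods.
No-deviation condition: (66−26)(δ+…+δ^5) ≥ 85−66, i.e. δ+…+δ^5 ≥ 19/40.
At δ = 1/6: δ+…+δ^5 = 0.2000 < 0.4750.
So cooperation is not sustainable.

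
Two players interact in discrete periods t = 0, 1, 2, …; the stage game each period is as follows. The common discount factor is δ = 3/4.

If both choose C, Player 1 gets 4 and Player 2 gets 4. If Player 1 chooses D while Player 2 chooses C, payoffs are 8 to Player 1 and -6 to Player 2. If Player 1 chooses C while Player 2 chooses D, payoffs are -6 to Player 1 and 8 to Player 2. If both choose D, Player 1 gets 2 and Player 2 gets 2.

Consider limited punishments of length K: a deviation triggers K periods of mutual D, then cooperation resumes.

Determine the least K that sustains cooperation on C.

4

Need Σ_{k=1}^{K} δ^k ≥ (8−4)/(4−2) = 2.0000 at δ = 3/4.
At K = 3 the sum is 1.7344 < 2.0000; at K = 4 it is 2.0508 ≥ 2.0000.
So the minimum punishment length is K = 4.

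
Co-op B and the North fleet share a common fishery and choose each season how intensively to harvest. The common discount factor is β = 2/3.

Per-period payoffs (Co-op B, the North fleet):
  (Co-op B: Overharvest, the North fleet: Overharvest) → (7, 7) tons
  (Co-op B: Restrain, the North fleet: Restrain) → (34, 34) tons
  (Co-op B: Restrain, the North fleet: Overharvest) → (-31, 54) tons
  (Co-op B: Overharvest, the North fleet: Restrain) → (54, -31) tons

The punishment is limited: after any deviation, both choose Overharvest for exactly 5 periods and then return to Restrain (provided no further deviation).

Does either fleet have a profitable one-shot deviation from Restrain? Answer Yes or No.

No

Comparing payoff streams over the 6 periods until play realigns: cooperate → 34(1+β+…+β^5); deviate → 54 + 7(β+…+β^5).
Cooperation is sustained iff (34−7)(β+…+β^5) ≥ 54−34.
β+…+β^5 = 2/3·(1−(2/3)^5)/(1−2/3) = 1.7366, and (54−34)/(34−7) = 0.7407.
1.7366 ≥ 0.7407, so cooperation is sustainable.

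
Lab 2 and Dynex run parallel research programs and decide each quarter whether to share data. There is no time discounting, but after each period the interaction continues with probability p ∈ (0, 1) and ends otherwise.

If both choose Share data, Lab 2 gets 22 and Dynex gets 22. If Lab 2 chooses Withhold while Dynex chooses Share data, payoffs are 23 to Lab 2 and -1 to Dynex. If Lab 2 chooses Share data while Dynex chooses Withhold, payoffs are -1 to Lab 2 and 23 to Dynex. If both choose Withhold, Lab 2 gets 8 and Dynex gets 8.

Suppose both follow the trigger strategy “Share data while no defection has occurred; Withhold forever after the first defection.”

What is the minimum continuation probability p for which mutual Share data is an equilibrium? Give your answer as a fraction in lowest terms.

Expected cooperation value is 22 + p·22 + p²·22 + … = 22/(1−p); deviation gives 23 + p·8/(1−p).
22 ≥ 23(1−p) + 8p ⇒ 15p ≥ 1 ⇒ p ≥ 1/15.

1/15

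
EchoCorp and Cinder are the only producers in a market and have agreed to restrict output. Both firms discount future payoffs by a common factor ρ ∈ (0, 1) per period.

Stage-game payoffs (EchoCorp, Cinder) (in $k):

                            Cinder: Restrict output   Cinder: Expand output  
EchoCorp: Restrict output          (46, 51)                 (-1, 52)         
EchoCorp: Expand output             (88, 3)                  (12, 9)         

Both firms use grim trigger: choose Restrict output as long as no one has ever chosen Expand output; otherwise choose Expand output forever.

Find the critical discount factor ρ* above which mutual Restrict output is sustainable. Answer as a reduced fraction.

EchoCorp: cooperation gives 46 each period; deviation gives 88 once then 12 forever.
  46/(1−ρ) ≥ 88 + 12ρ/(1−ρ) ⇒ ρ ≥ 42/76 = 21/38.
Cinder: cooperation gives 51 each period; deviation gives 52 once then 9 forever.
  ρ ≥ 1/43.
Both must hold, so the binding constraint is EchoCorp's: ρ ≥ 21/38.

21/38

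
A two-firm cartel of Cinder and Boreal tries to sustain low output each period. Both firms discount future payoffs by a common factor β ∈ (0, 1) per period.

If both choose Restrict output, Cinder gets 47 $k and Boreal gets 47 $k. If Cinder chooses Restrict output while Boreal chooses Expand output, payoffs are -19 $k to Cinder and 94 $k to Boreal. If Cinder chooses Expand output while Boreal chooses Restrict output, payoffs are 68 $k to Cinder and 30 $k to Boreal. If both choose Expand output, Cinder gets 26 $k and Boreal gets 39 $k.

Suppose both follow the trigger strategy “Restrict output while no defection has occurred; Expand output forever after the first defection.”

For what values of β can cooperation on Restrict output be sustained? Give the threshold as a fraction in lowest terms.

For Cinder: deviation gain 68−47 = 21, per-period punishment loss 47−26 = 21. IC gives β ≥ 21/42 = 1/2.
For Boreal: gain 47, loss 8 per period, so β ≥ 47/55.
The tighter constraint is Boreal's, so cooperation needs β ≥ 47/55.

47/55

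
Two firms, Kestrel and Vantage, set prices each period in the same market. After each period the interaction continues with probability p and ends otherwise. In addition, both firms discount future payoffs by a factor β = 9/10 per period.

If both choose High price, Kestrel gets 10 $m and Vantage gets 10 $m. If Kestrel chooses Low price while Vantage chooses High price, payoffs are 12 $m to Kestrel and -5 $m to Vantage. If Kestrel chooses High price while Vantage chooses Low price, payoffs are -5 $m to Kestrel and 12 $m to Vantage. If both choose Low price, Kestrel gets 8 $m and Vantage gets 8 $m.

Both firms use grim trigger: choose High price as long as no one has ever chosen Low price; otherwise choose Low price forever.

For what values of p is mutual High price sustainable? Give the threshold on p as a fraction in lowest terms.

With continuation probability p and discount β, the effective per-period discount factor is βp.
Grim-trigger IC: βp ≥ (12−10)/(12−8) = 1/2.
So p ≥ (1/2)/(9/10) = 5/9.

5/9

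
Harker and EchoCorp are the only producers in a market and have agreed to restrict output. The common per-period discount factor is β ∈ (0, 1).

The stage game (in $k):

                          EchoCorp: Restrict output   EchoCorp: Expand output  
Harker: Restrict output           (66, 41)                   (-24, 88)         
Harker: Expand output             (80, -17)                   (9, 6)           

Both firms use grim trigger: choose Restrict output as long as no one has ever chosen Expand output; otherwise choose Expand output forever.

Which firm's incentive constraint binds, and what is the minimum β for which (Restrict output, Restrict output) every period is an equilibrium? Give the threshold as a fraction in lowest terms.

EchoCorp; β ≥ 47/82

Harker's threshold: (80−66)/(80−9) = 14/71.
EchoCorp's threshold: (88−41)/(88−6) = 47/82.
14/71 < 47/82, so EchoCorp binds and β* = 47/82.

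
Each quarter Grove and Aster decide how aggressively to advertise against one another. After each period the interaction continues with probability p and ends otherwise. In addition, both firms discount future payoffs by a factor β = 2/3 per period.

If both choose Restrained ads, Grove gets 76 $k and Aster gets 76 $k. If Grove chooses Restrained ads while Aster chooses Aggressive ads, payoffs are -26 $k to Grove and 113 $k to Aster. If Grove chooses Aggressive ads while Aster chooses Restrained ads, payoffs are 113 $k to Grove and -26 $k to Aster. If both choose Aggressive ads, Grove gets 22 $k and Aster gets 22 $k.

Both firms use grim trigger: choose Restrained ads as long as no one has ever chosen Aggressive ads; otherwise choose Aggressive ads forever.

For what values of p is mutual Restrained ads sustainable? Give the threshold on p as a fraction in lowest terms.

With continuation probability p and discount β, the effective per-period discount factor is βp.
Grim-trigger IC: βp ≥ (113−76)/(113−22) = 37/91.
So p ≥ (37/91)/(2/3) = 111/182.

111/182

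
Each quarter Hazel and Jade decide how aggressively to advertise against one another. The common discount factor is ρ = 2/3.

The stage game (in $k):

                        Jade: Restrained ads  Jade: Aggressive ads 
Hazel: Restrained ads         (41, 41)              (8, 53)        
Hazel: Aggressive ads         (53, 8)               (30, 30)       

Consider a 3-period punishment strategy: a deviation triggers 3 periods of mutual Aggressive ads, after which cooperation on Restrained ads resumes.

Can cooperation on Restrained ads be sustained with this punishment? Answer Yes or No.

Yes

IC: ρ+…+ρ^3 ≥ (53−41)/(41−30) = 12/11.
At ρ = 2/3: partial sum = 1.4074 ≥ 1.0909. Cooperation sustainable.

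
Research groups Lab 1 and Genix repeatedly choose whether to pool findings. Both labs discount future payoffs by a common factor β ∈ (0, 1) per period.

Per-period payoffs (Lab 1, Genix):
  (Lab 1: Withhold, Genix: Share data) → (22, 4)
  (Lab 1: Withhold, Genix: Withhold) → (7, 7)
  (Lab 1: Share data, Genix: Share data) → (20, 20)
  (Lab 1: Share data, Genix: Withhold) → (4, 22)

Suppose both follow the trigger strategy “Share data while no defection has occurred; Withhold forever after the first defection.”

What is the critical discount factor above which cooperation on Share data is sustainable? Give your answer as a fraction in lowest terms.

Under grim trigger the critical discount factor is (T−C)/(T−P) with T = 22, C = 20, P = 7.
β* = (22−20)/(22−7) = 2/15.

2/15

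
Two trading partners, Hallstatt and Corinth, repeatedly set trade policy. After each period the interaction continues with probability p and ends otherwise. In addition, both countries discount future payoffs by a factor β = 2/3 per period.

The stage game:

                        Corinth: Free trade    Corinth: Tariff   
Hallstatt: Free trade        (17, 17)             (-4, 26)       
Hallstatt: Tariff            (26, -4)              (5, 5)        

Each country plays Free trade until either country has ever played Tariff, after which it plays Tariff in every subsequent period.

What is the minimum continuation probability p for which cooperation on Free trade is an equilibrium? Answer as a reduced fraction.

Expected continuation weight on next period's payoff is β·p = 2/3·p, which plays the role of the discount factor.
Cooperation requires 2/3·p ≥ (26−17)/(26−5) = 3/7, hence p ≥ 9/14.

9/14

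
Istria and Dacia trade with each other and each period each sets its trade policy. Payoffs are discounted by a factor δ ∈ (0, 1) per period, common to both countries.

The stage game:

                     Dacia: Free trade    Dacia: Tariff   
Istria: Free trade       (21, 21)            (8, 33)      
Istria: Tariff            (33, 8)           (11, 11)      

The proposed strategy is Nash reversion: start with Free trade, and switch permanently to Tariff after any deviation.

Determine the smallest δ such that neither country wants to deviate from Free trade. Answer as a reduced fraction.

6/11

21/(1−δ) ≥ 33 + 11δ/(1−δ)
21 ≥ 33 − 22δ
δ ≥ 12/22 = 6/11.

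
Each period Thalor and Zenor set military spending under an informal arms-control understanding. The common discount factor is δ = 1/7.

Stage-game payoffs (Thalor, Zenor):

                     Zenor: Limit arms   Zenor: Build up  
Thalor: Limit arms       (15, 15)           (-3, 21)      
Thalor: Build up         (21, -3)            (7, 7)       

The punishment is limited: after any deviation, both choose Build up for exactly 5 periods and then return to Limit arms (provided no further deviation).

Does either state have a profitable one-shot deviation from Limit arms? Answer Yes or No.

Comparing payoff streams over the 6 periods until play realigns: cooperate → 15(1+δ+…+δ^5); deviate → 21 + 7(δ+…+δ^5).
Cooperation is sustained iff (15−7)(δ+…+δ^5) ≥ 21−15.
δ+…+δ^5 = 1/7·(1−(1/7)^5)/(1−1/7) = 0.1667, and (21−15)/(15−7) = 0.7500.
0.1667 < 0.7500, so cooperation is not sustainable.

Yes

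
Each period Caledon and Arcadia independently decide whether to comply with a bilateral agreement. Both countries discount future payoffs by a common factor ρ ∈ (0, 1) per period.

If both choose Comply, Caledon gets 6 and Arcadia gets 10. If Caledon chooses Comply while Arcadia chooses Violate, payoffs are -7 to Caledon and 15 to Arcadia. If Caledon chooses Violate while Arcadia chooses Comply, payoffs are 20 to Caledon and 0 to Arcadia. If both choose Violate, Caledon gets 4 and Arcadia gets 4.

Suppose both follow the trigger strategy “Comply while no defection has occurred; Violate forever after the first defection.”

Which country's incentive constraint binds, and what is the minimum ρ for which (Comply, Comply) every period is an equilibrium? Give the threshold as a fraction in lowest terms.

Caledon; ρ ≥ 7/8

Caledon: cooperation gives 6 each period; deviation gives 20 once then 4 forever.
  6/(1−ρ) ≥ 20 + 4ρ/(1−ρ) ⇒ ρ ≥ 14/16 = 7/8.
Arcadia: cooperation gives 10 each period; deviation gives 15 once then 4 forever.
  ρ ≥ 5/11.
Both must hold, so the binding constraint is Caledon's: ρ ≥ 7/8.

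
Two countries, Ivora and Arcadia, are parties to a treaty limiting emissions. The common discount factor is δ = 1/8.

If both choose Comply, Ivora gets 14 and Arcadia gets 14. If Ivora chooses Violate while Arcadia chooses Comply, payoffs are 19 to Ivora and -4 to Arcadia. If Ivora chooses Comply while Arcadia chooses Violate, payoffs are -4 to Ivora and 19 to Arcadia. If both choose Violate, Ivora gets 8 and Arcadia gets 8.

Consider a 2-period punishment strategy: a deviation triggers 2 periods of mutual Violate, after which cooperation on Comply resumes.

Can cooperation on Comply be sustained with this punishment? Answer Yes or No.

No

IC: δ+…+δ^2 ≥ (19−14)/(14−8) = 5/6.
At δ = 1/8: partial sum = 0.1406 < 0.8333. Cooperation not sustainable.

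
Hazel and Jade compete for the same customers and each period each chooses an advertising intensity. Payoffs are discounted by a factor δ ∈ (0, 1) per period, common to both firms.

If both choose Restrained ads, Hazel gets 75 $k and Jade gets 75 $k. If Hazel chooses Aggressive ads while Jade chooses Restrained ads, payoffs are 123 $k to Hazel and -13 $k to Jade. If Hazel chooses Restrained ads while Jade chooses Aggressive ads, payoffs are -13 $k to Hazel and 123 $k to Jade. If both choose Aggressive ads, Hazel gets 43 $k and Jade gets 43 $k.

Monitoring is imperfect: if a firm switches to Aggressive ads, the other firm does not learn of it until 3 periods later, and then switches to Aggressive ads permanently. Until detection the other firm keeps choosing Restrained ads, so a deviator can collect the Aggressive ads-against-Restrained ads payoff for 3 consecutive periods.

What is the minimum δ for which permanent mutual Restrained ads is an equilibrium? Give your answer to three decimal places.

A deviator earns 123 for 3 periods, then 43 forever; cooperating earns 75 forever. Multiplying the IC by (1−δ):
75 ≥ 123(1−δ^3) + 43δ^3, so 80·δ^3 ≥ 48 and δ^3 ≥ 3/5.
δ ≥ (3/5)^(1/3) ≈ 0.843.

0.843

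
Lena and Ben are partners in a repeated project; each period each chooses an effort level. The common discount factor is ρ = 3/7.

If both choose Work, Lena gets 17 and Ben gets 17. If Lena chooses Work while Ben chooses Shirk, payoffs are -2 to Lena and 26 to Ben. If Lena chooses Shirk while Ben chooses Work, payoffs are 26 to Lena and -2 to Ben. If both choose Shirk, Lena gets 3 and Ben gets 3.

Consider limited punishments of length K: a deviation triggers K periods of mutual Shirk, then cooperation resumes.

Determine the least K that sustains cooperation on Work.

No profitable deviation requires (17−3)(ρ+…+ρ^K) ≥ 26−17, i.e. ρ+…+ρ^K ≥ 9/14 ≈ 0.6429.
With ρ = 3/7, the partial sums are K=1: 0.4286, K=2: 0.6122, K=3: 0.6910.
K = 3 is the first length at which the sum reaches 0.6429.

3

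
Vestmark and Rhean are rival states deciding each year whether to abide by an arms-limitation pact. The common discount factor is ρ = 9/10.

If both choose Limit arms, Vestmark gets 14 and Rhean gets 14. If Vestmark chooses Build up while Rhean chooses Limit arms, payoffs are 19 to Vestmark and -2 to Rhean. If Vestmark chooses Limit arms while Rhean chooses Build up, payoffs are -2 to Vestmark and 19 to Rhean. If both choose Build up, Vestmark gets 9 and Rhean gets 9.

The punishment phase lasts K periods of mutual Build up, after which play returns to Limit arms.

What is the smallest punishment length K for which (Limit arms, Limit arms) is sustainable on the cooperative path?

No profitable deviation requires (14−9)(ρ+…+ρ^K) ≥ 19−14, i.e. ρ+…+ρ^K ≥ 1 ≈ 1.0000.
With ρ = 9/10, the partial sums are K=1: 0.9000, K=2: 1.7100.
K = 2 is the first length at which the sum reaches 1.0000.

2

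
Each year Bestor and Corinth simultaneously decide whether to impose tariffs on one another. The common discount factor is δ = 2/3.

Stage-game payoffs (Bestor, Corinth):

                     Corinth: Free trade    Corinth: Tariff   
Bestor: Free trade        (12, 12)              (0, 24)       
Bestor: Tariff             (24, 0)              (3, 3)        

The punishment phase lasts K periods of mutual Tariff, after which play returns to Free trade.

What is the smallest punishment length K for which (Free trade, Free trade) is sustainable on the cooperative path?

3

Need Σ_{k=1}^{K} δ^k ≥ (24−12)/(12−3) = 1.3333 at δ = 2/3.
At K = 2 the sum is 1.1111 < 1.3333; at K = 3 it is 1.4074 ≥ 1.3333.
So the minimum punishment length is K = 3.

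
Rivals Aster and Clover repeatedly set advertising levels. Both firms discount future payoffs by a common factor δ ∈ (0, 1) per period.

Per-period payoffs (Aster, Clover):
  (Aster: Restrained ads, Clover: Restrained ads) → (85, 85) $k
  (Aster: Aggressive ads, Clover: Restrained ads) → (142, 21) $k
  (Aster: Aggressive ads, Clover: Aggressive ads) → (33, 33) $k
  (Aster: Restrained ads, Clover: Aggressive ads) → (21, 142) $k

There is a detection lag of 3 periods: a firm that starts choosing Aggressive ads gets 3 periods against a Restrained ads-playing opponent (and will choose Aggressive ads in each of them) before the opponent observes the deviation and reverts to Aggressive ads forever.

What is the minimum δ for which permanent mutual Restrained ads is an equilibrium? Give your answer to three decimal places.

0.806

Deviating for the 3 undetected periods gains 142−85 = 57 per period over cooperation, then loses 85−33 = 52 per period forever once punishment starts.
Gain: 57(1 + δ + … + δ^2); loss: 52·δ^3/(1−δ).
No profitable deviation ⇔ 57(1−δ^3) ≤ 52·δ^3, i.e. δ^3 ≥ 57/(57+52) = 57/109.
Hence δ ≥ (57/109)^(1/3) ≈ 0.806.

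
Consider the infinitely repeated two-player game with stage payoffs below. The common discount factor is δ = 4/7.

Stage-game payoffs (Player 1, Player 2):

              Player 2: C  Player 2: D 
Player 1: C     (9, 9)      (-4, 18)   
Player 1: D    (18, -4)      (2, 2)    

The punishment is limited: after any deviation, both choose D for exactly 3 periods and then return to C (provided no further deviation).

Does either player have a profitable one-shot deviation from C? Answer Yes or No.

A one-shot deviation gives 18 now, then 2 for 3 periods, then back to 9.
Gain from deviating: (18−9) today; loss: (9−2) in each of the next 3 periods.
No-deviation condition: (9−2)(δ+…+δ^3) ≥ 18−9, i.e. δ+…+δ^3 ≥ 9/7.
At δ = 4/7: δ+…+δ^3 = 1.0845 < 1.2857.
So cooperation is not sustainable.

Yes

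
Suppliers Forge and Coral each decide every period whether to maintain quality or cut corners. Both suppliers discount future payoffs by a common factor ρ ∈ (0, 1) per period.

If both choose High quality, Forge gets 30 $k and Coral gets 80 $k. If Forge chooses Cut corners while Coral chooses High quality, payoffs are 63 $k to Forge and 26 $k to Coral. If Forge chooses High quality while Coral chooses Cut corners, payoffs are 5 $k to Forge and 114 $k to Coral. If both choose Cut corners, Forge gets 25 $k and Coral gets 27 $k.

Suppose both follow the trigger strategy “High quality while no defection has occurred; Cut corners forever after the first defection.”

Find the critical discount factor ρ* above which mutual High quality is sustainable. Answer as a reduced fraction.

Forge's threshold: (63−30)/(63−25) = 33/38.
Coral's threshold: (114−80)/(114−27) = 34/87.
33/38 > 34/87, so Forge binds and ρ* = 33/38.

33/38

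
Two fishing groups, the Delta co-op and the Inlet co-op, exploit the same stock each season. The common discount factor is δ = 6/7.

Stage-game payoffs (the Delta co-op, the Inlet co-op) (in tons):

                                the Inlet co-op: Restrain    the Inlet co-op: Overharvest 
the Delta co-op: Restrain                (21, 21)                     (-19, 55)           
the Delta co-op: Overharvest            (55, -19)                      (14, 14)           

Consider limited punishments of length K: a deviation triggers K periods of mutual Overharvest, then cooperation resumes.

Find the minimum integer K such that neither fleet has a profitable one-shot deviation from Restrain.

11

Need Σ_{k=1}^{K} δ^k ≥ (55−21)/(21−14) = 4.8571 at δ = 6/7.
At K = 10 the sum is 4.7157 < 4.8571; at K = 11 it is 4.8991 ≥ 4.8571.
So the minimum punishment length is K = 11.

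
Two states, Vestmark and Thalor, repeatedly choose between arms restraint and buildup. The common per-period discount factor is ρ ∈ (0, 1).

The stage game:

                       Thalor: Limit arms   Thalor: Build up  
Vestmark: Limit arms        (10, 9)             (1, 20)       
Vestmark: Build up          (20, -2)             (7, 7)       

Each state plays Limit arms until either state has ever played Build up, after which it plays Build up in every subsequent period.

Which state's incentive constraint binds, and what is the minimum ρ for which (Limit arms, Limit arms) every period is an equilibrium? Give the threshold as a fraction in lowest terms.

Vestmark's threshold: (20−10)/(20−7) = 10/13.
Thalor's threshold: (20−9)/(20−7) = 11/13.
10/13 < 11/13, so Thalor binds and ρ* = 11/13.

Thalor; ρ ≥ 11/13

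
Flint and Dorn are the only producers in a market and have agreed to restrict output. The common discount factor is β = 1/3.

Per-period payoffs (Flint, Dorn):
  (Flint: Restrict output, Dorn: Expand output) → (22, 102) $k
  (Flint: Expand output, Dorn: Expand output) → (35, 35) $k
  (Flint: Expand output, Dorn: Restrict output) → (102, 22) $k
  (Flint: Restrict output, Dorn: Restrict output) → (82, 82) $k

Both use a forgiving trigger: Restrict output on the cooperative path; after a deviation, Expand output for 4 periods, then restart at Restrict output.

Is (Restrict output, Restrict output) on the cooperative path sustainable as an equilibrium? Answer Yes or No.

Comparing payoff streams over the 5 periods until play realigns: cooperate → 82(1+β+…+β^4); deviate → 102 + 35(β+…+β^4).
Cooperation is sustained iff (82−35)(β+…+β^4) ≥ 102−82.
β+…+β^4 = 1/3·(1−(1/3)^4)/(1−1/3) = 0.4938, and (102−82)/(82−35) = 0.4255.
0.4938 ≥ 0.4255, so cooperation is sustainable.

Yes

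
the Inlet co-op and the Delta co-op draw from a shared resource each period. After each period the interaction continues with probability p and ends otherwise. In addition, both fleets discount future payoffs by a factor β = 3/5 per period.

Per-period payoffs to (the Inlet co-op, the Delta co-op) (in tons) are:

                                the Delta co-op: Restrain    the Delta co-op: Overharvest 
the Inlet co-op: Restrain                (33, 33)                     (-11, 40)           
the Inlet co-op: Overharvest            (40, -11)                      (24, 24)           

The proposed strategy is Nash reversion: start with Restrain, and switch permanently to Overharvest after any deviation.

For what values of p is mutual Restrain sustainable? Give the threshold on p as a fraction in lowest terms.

Expected continuation weight on next period's payoff is β·p = 3/5·p, which plays the role of the discount factor.
Cooperation requires 3/5·p ≥ (40−33)/(40−24) = 7/16, hence p ≥ 35/48.

35/48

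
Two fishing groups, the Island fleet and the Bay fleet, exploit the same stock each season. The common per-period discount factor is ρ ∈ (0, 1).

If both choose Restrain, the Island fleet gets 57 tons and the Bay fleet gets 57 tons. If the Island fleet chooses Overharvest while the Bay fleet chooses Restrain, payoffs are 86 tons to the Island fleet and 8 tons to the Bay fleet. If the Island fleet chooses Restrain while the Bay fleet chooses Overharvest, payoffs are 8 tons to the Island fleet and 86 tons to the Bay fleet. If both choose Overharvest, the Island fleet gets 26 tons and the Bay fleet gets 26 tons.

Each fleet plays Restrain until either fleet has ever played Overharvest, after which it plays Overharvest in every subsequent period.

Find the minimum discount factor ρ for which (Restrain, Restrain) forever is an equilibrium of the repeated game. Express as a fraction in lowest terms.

One-period gain from deviating is 86 − 57 = 29. The loss is 57 − 26 = 31 in every subsequent period, with present value 31·ρ/(1−ρ).
Deviation is unprofitable when 31·ρ/(1−ρ) ≥ 29, i.e. ρ/(1−ρ) ≥ 29/31.
Equivalently ρ ≥ 29/(29+31) = 29/60.

29/60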